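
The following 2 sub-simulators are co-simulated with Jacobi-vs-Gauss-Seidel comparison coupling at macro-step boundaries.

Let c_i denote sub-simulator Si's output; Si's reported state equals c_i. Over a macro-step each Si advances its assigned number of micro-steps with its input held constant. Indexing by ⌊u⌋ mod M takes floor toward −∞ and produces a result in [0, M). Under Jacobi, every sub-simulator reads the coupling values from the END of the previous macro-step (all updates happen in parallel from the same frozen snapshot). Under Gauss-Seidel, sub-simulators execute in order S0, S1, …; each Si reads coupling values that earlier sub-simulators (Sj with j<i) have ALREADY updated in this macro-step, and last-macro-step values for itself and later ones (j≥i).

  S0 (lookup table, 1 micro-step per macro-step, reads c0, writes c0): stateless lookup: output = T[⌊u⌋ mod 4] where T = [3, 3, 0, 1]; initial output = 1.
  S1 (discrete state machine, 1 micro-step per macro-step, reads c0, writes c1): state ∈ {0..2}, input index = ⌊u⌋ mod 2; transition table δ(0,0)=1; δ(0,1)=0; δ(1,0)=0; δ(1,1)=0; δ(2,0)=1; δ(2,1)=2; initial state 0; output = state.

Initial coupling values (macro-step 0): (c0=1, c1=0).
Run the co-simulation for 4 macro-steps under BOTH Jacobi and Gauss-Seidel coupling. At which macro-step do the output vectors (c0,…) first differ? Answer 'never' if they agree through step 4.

first divergence at macro-step: never

[Jacobi] macro 1: S0 reads c0=1 → after 1×micro: 3; S1 reads c0=1 → after 1×micro: 0 ⇒ (c0=3, c1=0)
[Jacobi] macro 2: S0 reads c0=3 → after 1×micro: 1; S1 reads c0=3 → after 1×micro: 0 ⇒ (c0=1, c1=0)
[Jacobi] macro 3: S0 reads c0=1 → after 1×micro: 3; S1 reads c0=1 → after 1×micro: 0 ⇒ (c0=3, c1=0)
[Jacobi] macro 4: S0 reads c0=3 → after 1×micro: 1; S1 reads c0=3 → after 1×micro: 0 ⇒ (c0=1, c1=0)
[Gauss-Seidel] macro 1: S0 reads c0=1 → after 1×micro: 3; S1 reads c0=3 → after 1×micro: 0 ⇒ (c0=3, c1=0)
[Gauss-Seidel] macro 2: S0 reads c0=3 → after 1×micro: 1; S1 reads c0=1 → after 1×micro: 0 ⇒ (c0=1, c1=0)
[Gauss-Seidel] macro 3: S0 reads c0=1 → after 1×micro: 3; S1 reads c0=3 → after 1×micro: 0 ⇒ (c0=3, c1=0)
[Gauss-Seidel] macro 4: S0 reads c0=3 → after 1×micro: 1; S1 reads c0=1 → after 1×micro: 0 ⇒ (c0=1, c1=0)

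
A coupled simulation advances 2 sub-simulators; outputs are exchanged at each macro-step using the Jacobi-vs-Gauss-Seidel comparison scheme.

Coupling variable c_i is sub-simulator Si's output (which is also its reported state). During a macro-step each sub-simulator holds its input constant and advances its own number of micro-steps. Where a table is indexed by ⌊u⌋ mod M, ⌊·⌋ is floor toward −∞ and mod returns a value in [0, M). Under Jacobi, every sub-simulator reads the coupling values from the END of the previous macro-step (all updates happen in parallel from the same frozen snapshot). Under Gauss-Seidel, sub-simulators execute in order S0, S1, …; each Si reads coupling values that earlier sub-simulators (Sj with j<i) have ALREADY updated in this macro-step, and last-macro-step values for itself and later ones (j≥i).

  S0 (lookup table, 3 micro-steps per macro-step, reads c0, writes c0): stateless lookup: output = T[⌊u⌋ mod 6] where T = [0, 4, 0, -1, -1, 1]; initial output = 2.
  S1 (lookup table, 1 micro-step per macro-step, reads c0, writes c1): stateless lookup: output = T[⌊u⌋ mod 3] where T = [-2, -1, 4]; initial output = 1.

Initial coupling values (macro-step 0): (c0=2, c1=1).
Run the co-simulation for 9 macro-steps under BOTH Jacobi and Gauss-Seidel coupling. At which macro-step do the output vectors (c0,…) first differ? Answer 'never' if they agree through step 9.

first divergence at macro-step: 1

[Jacobi] macro 1: S0 reads c0=2 → after 3×micro: 0; S1 reads c0=2 → after 1×micro: 4 ⇒ (c0=0, c1=4)
[Jacobi] macro 2: S0 reads c0=0 → after 3×micro: 0; S1 reads c0=0 → after 1×micro: -2 ⇒ (c0=0, c1=-2)
[Jacobi] macro 3: S0 reads c0=0 → after 3×micro: 0; S1 reads c0=0 → after 1×micro: -2 ⇒ (c0=0, c1=-2)
[Jacobi] macro 4: S0 reads c0=0 → after 3×micro: 0; S1 reads c0=0 → after 1×micro: -2 ⇒ (c0=0, c1=-2)
[Jacobi] macro 5: S0 reads c0=0 → after 3×micro: 0; S1 reads c0=0 → after 1×micro: -2 ⇒ (c0=0, c1=-2)
[Jacobi] macro 6: S0 reads c0=0 → after 3×micro: 0; S1 reads c0=0 → after 1×micro: -2 ⇒ (c0=0, c1=-2)
[Jacobi] macro 7: S0 reads c0=0 → after 3×micro: 0; S1 reads c0=0 → after 1×micro: -2 ⇒ (c0=0, c1=-2)
[Jacobi] macro 8: S0 reads c0=0 → after 3×micro: 0; S1 reads c0=0 → after 1×micro: -2 ⇒ (c0=0, c1=-2)
[Jacobi] macro 9: S0 reads c0=0 → after 3×micro: 0; S1 reads c0=0 → after 1×micro: -2 ⇒ (c0=0, c1=-2)
[Gauss-Seidel] macro 1: S0 reads c0=2 → after 3×micro: 0; S1 reads c0=0 → after 1×micro: -2 ⇒ (c0=0, c1=-2)
[Gauss-Seidel] macro 2: S0 reads c0=0 → after 3×micro: 0; S1 reads c0=0 → after 1×micro: -2 ⇒ (c0=0, c1=-2)
[Gauss-Seidel] macro 3: S0 reads c0=0 → after 3×micro: 0; S1 reads c0=0 → after 1×micro: -2 ⇒ (c0=0, c1=-2)
[Gauss-Seidel] macro 4: S0 reads c0=0 → after 3×micro: 0; S1 reads c0=0 → after 1×micro: -2 ⇒ (c0=0, c1=-2)
[Gauss-Seidel] macro 5: S0 reads c0=0 → after 3×micro: 0; S1 reads c0=0 → after 1×micro: -2 ⇒ (c0=0, c1=-2)
[Gauss-Seidel] macro 6: S0 reads c0=0 → after 3×micro: 0; S1 reads c0=0 → after 1×micro: -2 ⇒ (c0=0, c1=-2)
[Gauss-Seidel] macro 7: S0 reads c0=0 → after 3×micro: 0; S1 reads c0=0 → after 1×micro: -2 ⇒ (c0=0, c1=-2)
[Gauss-Seidel] macro 8: S0 reads c0=0 → after 3×micro: 0; S1 reads c0=0 → after 1×micro: -2 ⇒ (c0=0, c1=-2)
[Gauss-Seidel] macro 9: S0 reads c0=0 → after 3×micro: 0; S1 reads c0=0 → after 1×micro: -2 ⇒ (c0=0, c1=-2)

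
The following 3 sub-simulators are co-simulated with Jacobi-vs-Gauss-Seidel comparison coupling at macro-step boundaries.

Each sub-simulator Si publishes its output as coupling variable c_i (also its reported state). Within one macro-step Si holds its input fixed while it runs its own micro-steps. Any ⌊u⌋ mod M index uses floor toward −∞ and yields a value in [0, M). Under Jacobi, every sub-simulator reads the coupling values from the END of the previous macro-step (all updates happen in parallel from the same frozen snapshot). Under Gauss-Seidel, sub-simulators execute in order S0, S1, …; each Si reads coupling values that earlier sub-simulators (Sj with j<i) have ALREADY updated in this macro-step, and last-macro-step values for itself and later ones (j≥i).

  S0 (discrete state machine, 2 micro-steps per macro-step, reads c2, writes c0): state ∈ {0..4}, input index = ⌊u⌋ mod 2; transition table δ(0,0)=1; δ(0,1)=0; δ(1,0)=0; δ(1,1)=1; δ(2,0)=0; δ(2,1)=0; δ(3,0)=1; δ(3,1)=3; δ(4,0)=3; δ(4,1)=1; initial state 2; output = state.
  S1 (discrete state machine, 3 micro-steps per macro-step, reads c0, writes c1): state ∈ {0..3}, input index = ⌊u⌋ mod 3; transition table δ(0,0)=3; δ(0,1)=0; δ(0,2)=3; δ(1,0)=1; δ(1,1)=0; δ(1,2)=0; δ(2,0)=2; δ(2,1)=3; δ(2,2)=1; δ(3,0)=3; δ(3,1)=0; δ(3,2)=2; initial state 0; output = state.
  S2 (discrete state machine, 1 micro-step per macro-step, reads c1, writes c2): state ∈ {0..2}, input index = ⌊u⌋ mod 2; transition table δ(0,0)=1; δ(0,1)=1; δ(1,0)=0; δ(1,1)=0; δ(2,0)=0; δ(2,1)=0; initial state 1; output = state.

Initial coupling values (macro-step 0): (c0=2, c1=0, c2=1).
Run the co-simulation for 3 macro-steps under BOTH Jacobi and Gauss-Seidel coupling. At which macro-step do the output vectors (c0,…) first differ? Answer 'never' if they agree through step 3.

[Jacobi] macro 1: S0 reads c2=1 → after 2×micro: 0; S1 reads c0=2 → after 3×micro: 1; S2 reads c1=0 → after 1×micro: 0 ⇒ (c0=0, c1=1, c2=0)
[Jacobi] macro 2: S0 reads c2=0 → after 2×micro: 0; S1 reads c0=0 → after 3×micro: 1; S2 reads c1=1 → after 1×micro: 1 ⇒ (c0=0, c1=1, c2=1)
[Jacobi] macro 3: S0 reads c2=1 → after 2×micro: 0; S1 reads c0=0 → after 3×micro: 1; S2 reads c1=1 → after 1×micro: 0 ⇒ (c0=0, c1=1, c2=0)
[Gauss-Seidel] macro 1: S0 reads c2=1 → after 2×micro: 0; S1 reads c0=0 → after 3×micro: 3; S2 reads c1=3 → after 1×micro: 0 ⇒ (c0=0, c1=3, c2=0)
[Gauss-Seidel] macro 2: S0 reads c2=0 → after 2×micro: 0; S1 reads c0=0 → after 3×micro: 3; S2 reads c1=3 → after 1×micro: 1 ⇒ (c0=0, c1=3, c2=1)
[Gauss-Seidel] macro 3: S0 reads c2=1 → after 2×micro: 0; S1 reads c0=0 → after 3×micro: 3; S2 reads c1=3 → after 1×micro: 0 ⇒ (c0=0, c1=3, c2=0)

first divergence at macro-step: 1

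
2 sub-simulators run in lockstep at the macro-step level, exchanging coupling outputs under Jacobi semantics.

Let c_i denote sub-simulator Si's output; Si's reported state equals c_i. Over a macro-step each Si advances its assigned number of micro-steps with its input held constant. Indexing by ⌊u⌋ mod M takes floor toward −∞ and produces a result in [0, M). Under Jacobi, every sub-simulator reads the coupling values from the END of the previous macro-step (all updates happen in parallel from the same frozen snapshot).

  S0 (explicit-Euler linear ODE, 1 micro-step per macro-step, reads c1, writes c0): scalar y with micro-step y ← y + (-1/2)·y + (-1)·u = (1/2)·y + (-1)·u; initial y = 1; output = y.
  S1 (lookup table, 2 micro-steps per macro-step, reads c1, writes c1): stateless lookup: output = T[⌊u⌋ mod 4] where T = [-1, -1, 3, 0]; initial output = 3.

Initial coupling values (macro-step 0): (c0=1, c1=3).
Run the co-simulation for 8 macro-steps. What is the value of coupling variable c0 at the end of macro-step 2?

macro 1: S0 reads c1=3 → after 1×micro: -5/2; S1 reads c1=3 → after 2×micro: 0 ⇒ (c0=-5/2, c1=0)
macro 2: S0 reads c1=0 → after 1×micro: -5/4; S1 reads c1=0 → after 2×micro: -1 ⇒ (c0=-5/4, c1=-1)
macro 3: S0 reads c1=-1 → after 1×micro: 3/8; S1 reads c1=-1 → after 2×micro: 0 ⇒ (c0=3/8, c1=0)
macro 4: S0 reads c1=0 → after 1×micro: 3/16; S1 reads c1=0 → after 2×micro: -1 ⇒ (c0=3/16, c1=-1)
macro 5: S0 reads c1=-1 → after 1×micro: 35/32; S1 reads c1=-1 → after 2×micro: 0 ⇒ (c0=35/32, c1=0)
macro 6: S0 reads c1=0 → after 1×micro: 35/64; S1 reads c1=0 → after 2×micro: -1 ⇒ (c0=35/64, c1=-1)
macro 7: S0 reads c1=-1 → after 1×micro: 163/128; S1 reads c1=-1 → after 2×micro: 0 ⇒ (c0=163/128, c1=0)
macro 8: S0 reads c1=0 → after 1×micro: 163/256; S1 reads c1=0 → after 2×micro: -1 ⇒ (c0=163/256, c1=-1)

c0 at macro-step 2 = -5/4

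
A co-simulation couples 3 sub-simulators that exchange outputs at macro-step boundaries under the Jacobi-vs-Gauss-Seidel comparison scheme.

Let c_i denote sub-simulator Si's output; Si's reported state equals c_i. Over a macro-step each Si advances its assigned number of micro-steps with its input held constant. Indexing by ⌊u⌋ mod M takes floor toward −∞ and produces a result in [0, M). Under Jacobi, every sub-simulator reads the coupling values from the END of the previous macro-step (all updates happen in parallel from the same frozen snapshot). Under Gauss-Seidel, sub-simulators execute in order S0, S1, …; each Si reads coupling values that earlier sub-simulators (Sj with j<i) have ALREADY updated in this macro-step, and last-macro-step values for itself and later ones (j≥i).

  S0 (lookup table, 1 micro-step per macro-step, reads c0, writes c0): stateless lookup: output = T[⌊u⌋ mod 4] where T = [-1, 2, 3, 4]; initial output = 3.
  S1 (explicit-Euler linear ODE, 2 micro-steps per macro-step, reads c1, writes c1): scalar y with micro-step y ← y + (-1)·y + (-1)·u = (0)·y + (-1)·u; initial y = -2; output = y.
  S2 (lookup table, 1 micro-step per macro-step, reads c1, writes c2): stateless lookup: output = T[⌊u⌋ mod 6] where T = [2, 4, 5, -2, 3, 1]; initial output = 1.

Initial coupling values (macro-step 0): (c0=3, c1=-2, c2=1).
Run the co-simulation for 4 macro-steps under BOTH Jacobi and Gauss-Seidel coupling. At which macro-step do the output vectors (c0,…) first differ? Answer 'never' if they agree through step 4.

first divergence at macro-step: 1

[Jacobi] macro 1: S0 reads c0=3 → after 1×micro: 4; S1 reads c1=-2 → after 2×micro: 2; S2 reads c1=-2 → after 1×micro: 3 ⇒ (c0=4, c1=2, c2=3)
[Jacobi] macro 2: S0 reads c0=4 → after 1×micro: -1; S1 reads c1=2 → after 2×micro: -2; S2 reads c1=2 → after 1×micro: 5 ⇒ (c0=-1, c1=-2, c2=5)
[Jacobi] macro 3: S0 reads c0=-1 → after 1×micro: 4; S1 reads c1=-2 → after 2×micro: 2; S2 reads c1=-2 → after 1×micro: 3 ⇒ (c0=4, c1=2, c2=3)
[Jacobi] macro 4: S0 reads c0=4 → after 1×micro: -1; S1 reads c1=2 → after 2×micro: -2; S2 reads c1=2 → after 1×micro: 5 ⇒ (c0=-1, c1=-2, c2=5)
[Gauss-Seidel] macro 1: S0 reads c0=3 → after 1×micro: 4; S1 reads c1=-2 → after 2×micro: 2; S2 reads c1=2 → after 1×micro: 5 ⇒ (c0=4, c1=2, c2=5)
[Gauss-Seidel] macro 2: S0 reads c0=4 → after 1×micro: -1; S1 reads c1=2 → after 2×micro: -2; S2 reads c1=-2 → after 1×micro: 3 ⇒ (c0=-1, c1=-2, c2=3)
[Gauss-Seidel] macro 3: S0 reads c0=-1 → after 1×micro: 4; S1 reads c1=-2 → after 2×micro: 2; S2 reads c1=2 → after 1×micro: 5 ⇒ (c0=4, c1=2, c2=5)
[Gauss-Seidel] macro 4: S0 reads c0=4 → after 1×micro: -1; S1 reads c1=2 → after 2×micro: -2; S2 reads c1=-2 → after 1×micro: 3 ⇒ (c0=-1, c1=-2, c2=3)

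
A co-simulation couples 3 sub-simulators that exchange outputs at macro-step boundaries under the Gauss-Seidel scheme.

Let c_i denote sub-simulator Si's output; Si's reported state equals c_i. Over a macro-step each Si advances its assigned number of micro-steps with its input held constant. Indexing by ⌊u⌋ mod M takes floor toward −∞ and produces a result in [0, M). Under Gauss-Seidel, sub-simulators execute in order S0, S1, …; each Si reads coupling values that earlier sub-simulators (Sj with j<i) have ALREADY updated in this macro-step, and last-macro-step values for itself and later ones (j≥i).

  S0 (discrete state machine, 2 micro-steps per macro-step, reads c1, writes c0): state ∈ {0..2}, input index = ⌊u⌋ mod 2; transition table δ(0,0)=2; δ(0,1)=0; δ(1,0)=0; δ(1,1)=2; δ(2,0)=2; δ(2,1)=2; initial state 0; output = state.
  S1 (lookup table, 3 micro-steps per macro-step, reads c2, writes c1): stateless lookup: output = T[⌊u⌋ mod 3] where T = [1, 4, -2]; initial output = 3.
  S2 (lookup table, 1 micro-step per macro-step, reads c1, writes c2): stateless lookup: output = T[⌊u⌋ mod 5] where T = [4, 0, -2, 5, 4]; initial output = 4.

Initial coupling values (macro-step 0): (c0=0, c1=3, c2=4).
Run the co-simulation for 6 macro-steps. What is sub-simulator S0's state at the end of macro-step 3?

macro 1: S0 reads c1=3 → after 2×micro: 0; S1 reads c2=4 → after 3×micro: 4; S2 reads c1=4 → after 1×micro: 4 ⇒ (c0=0, c1=4, c2=4)
macro 2: S0 reads c1=4 → after 2×micro: 2; S1 reads c2=4 → after 3×micro: 4; S2 reads c1=4 → after 1×micro: 4 ⇒ (c0=2, c1=4, c2=4)
macro 3: S0 reads c1=4 → after 2×micro: 2; S1 reads c2=4 → after 3×micro: 4; S2 reads c1=4 → after 1×micro: 4 ⇒ (c0=2, c1=4, c2=4)
macro 4: S0 reads c1=4 → after 2×micro: 2; S1 reads c2=4 → after 3×micro: 4; S2 reads c1=4 → after 1×micro: 4 ⇒ (c0=2, c1=4, c2=4)
macro 5: S0 reads c1=4 → after 2×micro: 2; S1 reads c2=4 → after 3×micro: 4; S2 reads c1=4 → after 1×micro: 4 ⇒ (c0=2, c1=4, c2=4)
macro 6: S0 reads c1=4 → after 2×micro: 2; S1 reads c2=4 → after 3×micro: 4; S2 reads c1=4 → after 1×micro: 4 ⇒ (c0=2, c1=4, c2=4)

S0 state at macro-step 3 = 2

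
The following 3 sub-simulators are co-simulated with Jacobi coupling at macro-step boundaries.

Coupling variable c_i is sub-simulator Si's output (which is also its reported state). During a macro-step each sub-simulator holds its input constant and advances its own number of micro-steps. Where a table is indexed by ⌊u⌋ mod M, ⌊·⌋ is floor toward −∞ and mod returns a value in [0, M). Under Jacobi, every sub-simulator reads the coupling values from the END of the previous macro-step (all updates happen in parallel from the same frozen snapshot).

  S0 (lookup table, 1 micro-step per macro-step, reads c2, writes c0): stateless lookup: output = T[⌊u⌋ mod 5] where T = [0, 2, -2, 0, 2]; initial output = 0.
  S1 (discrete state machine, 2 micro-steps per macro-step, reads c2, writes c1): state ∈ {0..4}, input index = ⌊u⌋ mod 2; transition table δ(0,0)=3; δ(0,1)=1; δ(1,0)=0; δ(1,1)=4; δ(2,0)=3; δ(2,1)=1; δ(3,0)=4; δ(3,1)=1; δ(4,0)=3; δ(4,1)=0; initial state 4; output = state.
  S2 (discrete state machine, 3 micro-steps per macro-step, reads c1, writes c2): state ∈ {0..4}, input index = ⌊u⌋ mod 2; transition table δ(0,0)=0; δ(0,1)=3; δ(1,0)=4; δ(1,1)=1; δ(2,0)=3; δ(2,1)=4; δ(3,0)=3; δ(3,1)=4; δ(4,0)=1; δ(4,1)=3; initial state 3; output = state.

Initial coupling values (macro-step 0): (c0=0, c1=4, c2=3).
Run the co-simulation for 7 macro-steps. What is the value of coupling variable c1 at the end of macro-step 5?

macro 1: S0 reads c2=3 → after 1×micro: 0; S1 reads c2=3 → after 2×micro: 1; S2 reads c1=4 → after 3×micro: 3 ⇒ (c0=0, c1=1, c2=3)
macro 2: S0 reads c2=3 → after 1×micro: 0; S1 reads c2=3 → after 2×micro: 0; S2 reads c1=1 → after 3×micro: 4 ⇒ (c0=0, c1=0, c2=4)
macro 3: S0 reads c2=4 → after 1×micro: 2; S1 reads c2=4 → after 2×micro: 4; S2 reads c1=0 → after 3×micro: 1 ⇒ (c0=2, c1=4, c2=1)
macro 4: S0 reads c2=1 → after 1×micro: 2; S1 reads c2=1 → after 2×micro: 1; S2 reads c1=4 → after 3×micro: 4 ⇒ (c0=2, c1=1, c2=4)
macro 5: S0 reads c2=4 → after 1×micro: 2; S1 reads c2=4 → after 2×micro: 3; S2 reads c1=1 → after 3×micro: 3 ⇒ (c0=2, c1=3, c2=3)
macro 6: S0 reads c2=3 → after 1×micro: 0; S1 reads c2=3 → after 2×micro: 4; S2 reads c1=3 → after 3×micro: 4 ⇒ (c0=0, c1=4, c2=4)
macro 7: S0 reads c2=4 → after 1×micro: 2; S1 reads c2=4 → after 2×micro: 4; S2 reads c1=4 → after 3×micro: 1 ⇒ (c0=2, c1=4, c2=1)

c1 at macro-step 5 = 3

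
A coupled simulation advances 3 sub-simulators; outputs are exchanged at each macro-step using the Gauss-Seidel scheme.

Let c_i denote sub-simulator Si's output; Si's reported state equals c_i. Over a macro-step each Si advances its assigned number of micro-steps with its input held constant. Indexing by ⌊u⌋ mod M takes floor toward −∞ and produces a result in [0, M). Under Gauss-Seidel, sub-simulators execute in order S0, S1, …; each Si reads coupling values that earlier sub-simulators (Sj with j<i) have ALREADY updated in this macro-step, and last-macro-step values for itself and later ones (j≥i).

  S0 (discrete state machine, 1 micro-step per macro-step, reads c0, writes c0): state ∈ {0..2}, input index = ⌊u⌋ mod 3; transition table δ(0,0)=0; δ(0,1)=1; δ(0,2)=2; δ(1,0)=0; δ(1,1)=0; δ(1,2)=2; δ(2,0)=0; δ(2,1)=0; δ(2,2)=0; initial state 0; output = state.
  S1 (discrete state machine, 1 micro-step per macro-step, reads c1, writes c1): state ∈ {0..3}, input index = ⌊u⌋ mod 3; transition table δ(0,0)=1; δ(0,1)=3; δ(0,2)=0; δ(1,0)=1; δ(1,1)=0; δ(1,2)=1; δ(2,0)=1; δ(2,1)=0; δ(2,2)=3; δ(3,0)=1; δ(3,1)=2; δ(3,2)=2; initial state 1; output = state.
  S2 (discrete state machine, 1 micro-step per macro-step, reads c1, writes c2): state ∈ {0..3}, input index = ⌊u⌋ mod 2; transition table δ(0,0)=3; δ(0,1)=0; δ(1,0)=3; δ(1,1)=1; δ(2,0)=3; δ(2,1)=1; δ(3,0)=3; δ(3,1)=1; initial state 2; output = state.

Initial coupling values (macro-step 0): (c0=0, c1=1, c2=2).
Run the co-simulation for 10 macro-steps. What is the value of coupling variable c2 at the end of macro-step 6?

c2 at macro-step 6 = 1

macro 1: S0 reads c0=0 → after 1×micro: 0; S1 reads c1=1 → after 1×micro: 0; S2 reads c1=0 → after 1×micro: 3 ⇒ (c0=0, c1=0, c2=3)
macro 2: S0 reads c0=0 → after 1×micro: 0; S1 reads c1=0 → after 1×micro: 1; S2 reads c1=1 → after 1×micro: 1 ⇒ (c0=0, c1=1, c2=1)
macro 3: S0 reads c0=0 → after 1×micro: 0; S1 reads c1=1 → after 1×micro: 0; S2 reads c1=0 → after 1×micro: 3 ⇒ (c0=0, c1=0, c2=3)
macro 4: S0 reads c0=0 → after 1×micro: 0; S1 reads c1=0 → after 1×micro: 1; S2 reads c1=1 → after 1×micro: 1 ⇒ (c0=0, c1=1, c2=1)
macro 5: S0 reads c0=0 → after 1×micro: 0; S1 reads c1=1 → after 1×micro: 0; S2 reads c1=0 → after 1×micro: 3 ⇒ (c0=0, c1=0, c2=3)
macro 6: S0 reads c0=0 → after 1×micro: 0; S1 reads c1=0 → after 1×micro: 1; S2 reads c1=1 → after 1×micro: 1 ⇒ (c0=0, c1=1, c2=1)
macro 7: S0 reads c0=0 → after 1×micro: 0; S1 reads c1=1 → after 1×micro: 0; S2 reads c1=0 → after 1×micro: 3 ⇒ (c0=0, c1=0, c2=3)
macro 8: S0 reads c0=0 → after 1×micro: 0; S1 reads c1=0 → after 1×micro: 1; S2 reads c1=1 → after 1×micro: 1 ⇒ (c0=0, c1=1, c2=1)
macro 9: S0 reads c0=0 → after 1×micro: 0; S1 reads c1=1 → after 1×micro: 0; S2 reads c1=0 → after 1×micro: 3 ⇒ (c0=0, c1=0, c2=3)
macro 10: S0 reads c0=0 → after 1×micro: 0; S1 reads c1=0 → after 1×micro: 1; S2 reads c1=1 → after 1×micro: 1 ⇒ (c0=0, c1=1, c2=1)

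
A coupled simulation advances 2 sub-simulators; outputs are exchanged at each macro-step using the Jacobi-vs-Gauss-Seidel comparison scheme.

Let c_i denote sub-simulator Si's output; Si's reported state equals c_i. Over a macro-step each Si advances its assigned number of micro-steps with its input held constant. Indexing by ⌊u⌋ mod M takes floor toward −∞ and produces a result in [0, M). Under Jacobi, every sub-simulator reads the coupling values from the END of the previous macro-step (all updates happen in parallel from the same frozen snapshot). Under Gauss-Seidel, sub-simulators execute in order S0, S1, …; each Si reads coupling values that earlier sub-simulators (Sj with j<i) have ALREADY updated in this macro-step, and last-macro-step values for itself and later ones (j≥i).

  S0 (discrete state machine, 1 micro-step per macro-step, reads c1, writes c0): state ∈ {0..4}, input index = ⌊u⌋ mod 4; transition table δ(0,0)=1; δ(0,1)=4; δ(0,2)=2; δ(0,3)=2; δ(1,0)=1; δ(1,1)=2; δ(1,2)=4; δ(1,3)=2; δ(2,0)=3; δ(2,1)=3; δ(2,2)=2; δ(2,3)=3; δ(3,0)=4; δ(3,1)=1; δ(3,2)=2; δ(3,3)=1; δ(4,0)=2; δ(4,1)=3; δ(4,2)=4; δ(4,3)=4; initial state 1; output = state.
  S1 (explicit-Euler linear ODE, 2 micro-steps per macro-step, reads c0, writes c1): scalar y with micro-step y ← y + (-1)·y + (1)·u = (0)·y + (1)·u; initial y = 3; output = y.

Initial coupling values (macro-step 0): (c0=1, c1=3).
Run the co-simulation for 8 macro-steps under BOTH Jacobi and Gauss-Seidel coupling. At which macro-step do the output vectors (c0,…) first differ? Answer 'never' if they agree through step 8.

first divergence at macro-step: 1

[Jacobi] macro 1: S0 reads c1=3 → after 1×micro: 2; S1 reads c0=1 → after 2×micro: 1 ⇒ (c0=2, c1=1)
[Jacobi] macro 2: S0 reads c1=1 → after 1×micro: 3; S1 reads c0=2 → after 2×micro: 2 ⇒ (c0=3, c1=2)
[Jacobi] macro 3: S0 reads c1=2 → after 1×micro: 2; S1 reads c0=3 → after 2×micro: 3 ⇒ (c0=2, c1=3)
[Jacobi] macro 4: S0 reads c1=3 → after 1×micro: 3; S1 reads c0=2 → after 2×micro: 2 ⇒ (c0=3, c1=2)
[Jacobi] macro 5: S0 reads c1=2 → after 1×micro: 2; S1 reads c0=3 → after 2×micro: 3 ⇒ (c0=2, c1=3)
[Jacobi] macro 6: S0 reads c1=3 → after 1×micro: 3; S1 reads c0=2 → after 2×micro: 2 ⇒ (c0=3, c1=2)
[Jacobi] macro 7: S0 reads c1=2 → after 1×micro: 2; S1 reads c0=3 → after 2×micro: 3 ⇒ (c0=2, c1=3)
[Jacobi] macro 8: S0 reads c1=3 → after 1×micro: 3; S1 reads c0=2 → after 2×micro: 2 ⇒ (c0=3, c1=2)
[Gauss-Seidel] macro 1: S0 reads c1=3 → after 1×micro: 2; S1 reads c0=2 → after 2×micro: 2 ⇒ (c0=2, c1=2)
[Gauss-Seidel] macro 2: S0 reads c1=2 → after 1×micro: 2; S1 reads c0=2 → after 2×micro: 2 ⇒ (c0=2, c1=2)
[Gauss-Seidel] macro 3: S0 reads c1=2 → after 1×micro: 2; S1 reads c0=2 → after 2×micro: 2 ⇒ (c0=2, c1=2)
[Gauss-Seidel] macro 4: S0 reads c1=2 → after 1×micro: 2; S1 reads c0=2 → after 2×micro: 2 ⇒ (c0=2, c1=2)
[Gauss-Seidel] macro 5: S0 reads c1=2 → after 1×micro: 2; S1 reads c0=2 → after 2×micro: 2 ⇒ (c0=2, c1=2)
[Gauss-Seidel] macro 6: S0 reads c1=2 → after 1×micro: 2; S1 reads c0=2 → after 2×micro: 2 ⇒ (c0=2, c1=2)
[Gauss-Seidel] macro 7: S0 reads c1=2 → after 1×micro: 2; S1 reads c0=2 → after 2×micro: 2 ⇒ (c0=2, c1=2)
[Gauss-Seidel] macro 8: S0 reads c1=2 → after 1×micro: 2; S1 reads c0=2 → after 2×micro: 2 ⇒ (c0=2, c1=2)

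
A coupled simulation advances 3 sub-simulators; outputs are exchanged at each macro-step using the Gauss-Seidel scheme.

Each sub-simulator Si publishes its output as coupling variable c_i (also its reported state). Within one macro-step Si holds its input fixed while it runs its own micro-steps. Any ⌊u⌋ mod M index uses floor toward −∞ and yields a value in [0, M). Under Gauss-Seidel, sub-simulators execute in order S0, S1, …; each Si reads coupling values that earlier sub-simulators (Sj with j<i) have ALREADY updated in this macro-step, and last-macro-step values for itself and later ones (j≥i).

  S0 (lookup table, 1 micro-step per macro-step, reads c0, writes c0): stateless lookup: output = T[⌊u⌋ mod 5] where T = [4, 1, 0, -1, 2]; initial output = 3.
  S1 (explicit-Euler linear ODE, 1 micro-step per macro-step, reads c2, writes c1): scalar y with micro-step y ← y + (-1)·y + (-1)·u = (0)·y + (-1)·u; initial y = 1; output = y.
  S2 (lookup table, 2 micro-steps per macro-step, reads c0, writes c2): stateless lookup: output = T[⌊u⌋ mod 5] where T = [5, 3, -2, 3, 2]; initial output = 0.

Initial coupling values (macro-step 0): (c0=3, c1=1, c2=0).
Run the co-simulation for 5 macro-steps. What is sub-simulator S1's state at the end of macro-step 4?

macro 1: S0 reads c0=3 → after 1×micro: -1; S1 reads c2=0 → after 1×micro: 0; S2 reads c0=-1 → after 2×micro: 2 ⇒ (c0=-1, c1=0, c2=2)
macro 2: S0 reads c0=-1 → after 1×micro: 2; S1 reads c2=2 → after 1×micro: -2; S2 reads c0=2 → after 2×micro: -2 ⇒ (c0=2, c1=-2, c2=-2)
macro 3: S0 reads c0=2 → after 1×micro: 0; S1 reads c2=-2 → after 1×micro: 2; S2 reads c0=0 → after 2×micro: 5 ⇒ (c0=0, c1=2, c2=5)
macro 4: S0 reads c0=0 → after 1×micro: 4; S1 reads c2=5 → after 1×micro: -5; S2 reads c0=4 → after 2×micro: 2 ⇒ (c0=4, c1=-5, c2=2)
macro 5: S0 reads c0=4 → after 1×micro: 2; S1 reads c2=2 → after 1×micro: -2; S2 reads c0=2 → after 2×micro: -2 ⇒ (c0=2, c1=-2, c2=-2)

S1 state at macro-step 4 = -5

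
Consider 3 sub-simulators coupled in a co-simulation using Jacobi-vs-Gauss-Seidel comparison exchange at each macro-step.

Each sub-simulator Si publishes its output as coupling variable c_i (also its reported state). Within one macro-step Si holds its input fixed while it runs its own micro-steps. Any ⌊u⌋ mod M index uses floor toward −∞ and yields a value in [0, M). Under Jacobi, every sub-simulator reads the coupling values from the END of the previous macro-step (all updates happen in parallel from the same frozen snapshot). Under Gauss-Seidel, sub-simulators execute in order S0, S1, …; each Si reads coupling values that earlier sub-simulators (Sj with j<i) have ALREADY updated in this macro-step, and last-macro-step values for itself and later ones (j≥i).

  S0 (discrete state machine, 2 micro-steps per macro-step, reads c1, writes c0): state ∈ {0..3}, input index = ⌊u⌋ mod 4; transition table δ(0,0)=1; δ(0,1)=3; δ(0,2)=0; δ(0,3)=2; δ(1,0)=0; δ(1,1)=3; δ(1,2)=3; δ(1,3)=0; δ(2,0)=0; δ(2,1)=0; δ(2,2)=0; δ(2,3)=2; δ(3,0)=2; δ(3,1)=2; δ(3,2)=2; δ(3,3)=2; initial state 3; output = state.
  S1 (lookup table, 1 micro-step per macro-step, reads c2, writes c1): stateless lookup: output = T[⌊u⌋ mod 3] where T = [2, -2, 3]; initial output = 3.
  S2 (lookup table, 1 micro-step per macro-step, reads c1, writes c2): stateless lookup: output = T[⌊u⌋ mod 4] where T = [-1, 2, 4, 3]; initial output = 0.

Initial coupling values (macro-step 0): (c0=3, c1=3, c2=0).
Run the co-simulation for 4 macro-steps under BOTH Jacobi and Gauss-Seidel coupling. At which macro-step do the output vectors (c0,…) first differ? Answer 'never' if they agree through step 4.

[Jacobi] macro 1: S0 reads c1=3 → after 2×micro: 2; S1 reads c2=0 → after 1×micro: 2; S2 reads c1=3 → after 1×micro: 3 ⇒ (c0=2, c1=2, c2=3)
[Jacobi] macro 2: S0 reads c1=2 → after 2×micro: 0; S1 reads c2=3 → after 1×micro: 2; S2 reads c1=2 → after 1×micro: 4 ⇒ (c0=0, c1=2, c2=4)
[Jacobi] macro 3: S0 reads c1=2 → after 2×micro: 0; S1 reads c2=4 → after 1×micro: -2; S2 reads c1=2 → after 1×micro: 4 ⇒ (c0=0, c1=-2, c2=4)
[Jacobi] macro 4: S0 reads c1=-2 → after 2×micro: 0; S1 reads c2=4 → after 1×micro: -2; S2 reads c1=-2 → after 1×micro: 4 ⇒ (c0=0, c1=-2, c2=4)
[Gauss-Seidel] macro 1: S0 reads c1=3 → after 2×micro: 2; S1 reads c2=0 → after 1×micro: 2; S2 reads c1=2 → after 1×micro: 4 ⇒ (c0=2, c1=2, c2=4)
[Gauss-Seidel] macro 2: S0 reads c1=2 → after 2×micro: 0; S1 reads c2=4 → after 1×micro: -2; S2 reads c1=-2 → after 1×micro: 4 ⇒ (c0=0, c1=-2, c2=4)
[Gauss-Seidel] macro 3: S0 reads c1=-2 → after 2×micro: 0; S1 reads c2=4 → after 1×micro: -2; S2 reads c1=-2 → after 1×micro: 4 ⇒ (c0=0, c1=-2, c2=4)
[Gauss-Seidel] macro 4: S0 reads c1=-2 → after 2×micro: 0; S1 reads c2=4 → after 1×micro: -2; S2 reads c1=-2 → after 1×micro: 4 ⇒ (c0=0, c1=-2, c2=4)

first divergence at macro-step: 1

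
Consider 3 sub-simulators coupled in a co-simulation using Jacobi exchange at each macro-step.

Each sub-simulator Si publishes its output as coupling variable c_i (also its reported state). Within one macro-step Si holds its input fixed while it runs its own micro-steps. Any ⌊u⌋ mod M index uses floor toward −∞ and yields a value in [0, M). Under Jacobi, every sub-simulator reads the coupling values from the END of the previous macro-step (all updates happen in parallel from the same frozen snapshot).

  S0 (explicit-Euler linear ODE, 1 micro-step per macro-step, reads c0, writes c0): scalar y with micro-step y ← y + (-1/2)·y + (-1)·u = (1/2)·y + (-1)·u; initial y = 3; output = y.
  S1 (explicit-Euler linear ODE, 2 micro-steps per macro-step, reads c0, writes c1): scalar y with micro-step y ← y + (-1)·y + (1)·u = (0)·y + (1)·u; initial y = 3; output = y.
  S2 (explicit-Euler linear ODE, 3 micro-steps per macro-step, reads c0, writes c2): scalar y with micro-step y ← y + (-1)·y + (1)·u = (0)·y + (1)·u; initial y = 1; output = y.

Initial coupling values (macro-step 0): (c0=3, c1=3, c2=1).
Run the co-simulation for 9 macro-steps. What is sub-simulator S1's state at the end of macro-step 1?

S1 state at macro-step 1 = 3

macro 1: S0 reads c0=3 → after 1×micro: -3/2; S1 reads c0=3 → after 2×micro: 3; S2 reads c0=3 → after 3×micro: 3 ⇒ (c0=-3/2, c1=3, c2=3)
macro 2: S0 reads c0=-3/2 → after 1×micro: 3/4; S1 reads c0=-3/2 → after 2×micro: -3/2; S2 reads c0=-3/2 → after 3×micro: -3/2 ⇒ (c0=3/4, c1=-3/2, c2=-3/2)
macro 3: S0 reads c0=3/4 → after 1×micro: -3/8; S1 reads c0=3/4 → after 2×micro: 3/4; S2 reads c0=3/4 → after 3×micro: 3/4 ⇒ (c0=-3/8, c1=3/4, c2=3/4)
macro 4: S0 reads c0=-3/8 → after 1×micro: 3/16; S1 reads c0=-3/8 → after 2×micro: -3/8; S2 reads c0=-3/8 → after 3×micro: -3/8 ⇒ (c0=3/16, c1=-3/8, c2=-3/8)
macro 5: S0 reads c0=3/16 → after 1×micro: -3/32; S1 reads c0=3/16 → after 2×micro: 3/16; S2 reads c0=3/16 → after 3×micro: 3/16 ⇒ (c0=-3/32, c1=3/16, c2=3/16)
macro 6: S0 reads c0=-3/32 → after 1×micro: 3/64; S1 reads c0=-3/32 → after 2×micro: -3/32; S2 reads c0=-3/32 → after 3×micro: -3/32 ⇒ (c0=3/64, c1=-3/32, c2=-3/32)
macro 7: S0 reads c0=3/64 → after 1×micro: -3/128; S1 reads c0=3/64 → after 2×micro: 3/64; S2 reads c0=3/64 → after 3×micro: 3/64 ⇒ (c0=-3/128, c1=3/64, c2=3/64)
macro 8: S0 reads c0=-3/128 → after 1×micro: 3/256; S1 reads c0=-3/128 → after 2×micro: -3/128; S2 reads c0=-3/128 → after 3×micro: -3/128 ⇒ (c0=3/256, c1=-3/128, c2=-3/128)
macro 9: S0 reads c0=3/256 → after 1×micro: -3/512; S1 reads c0=3/256 → after 2×micro: 3/256; S2 reads c0=3/256 → after 3×micro: 3/256 ⇒ (c0=-3/512, c1=3/256, c2=3/256)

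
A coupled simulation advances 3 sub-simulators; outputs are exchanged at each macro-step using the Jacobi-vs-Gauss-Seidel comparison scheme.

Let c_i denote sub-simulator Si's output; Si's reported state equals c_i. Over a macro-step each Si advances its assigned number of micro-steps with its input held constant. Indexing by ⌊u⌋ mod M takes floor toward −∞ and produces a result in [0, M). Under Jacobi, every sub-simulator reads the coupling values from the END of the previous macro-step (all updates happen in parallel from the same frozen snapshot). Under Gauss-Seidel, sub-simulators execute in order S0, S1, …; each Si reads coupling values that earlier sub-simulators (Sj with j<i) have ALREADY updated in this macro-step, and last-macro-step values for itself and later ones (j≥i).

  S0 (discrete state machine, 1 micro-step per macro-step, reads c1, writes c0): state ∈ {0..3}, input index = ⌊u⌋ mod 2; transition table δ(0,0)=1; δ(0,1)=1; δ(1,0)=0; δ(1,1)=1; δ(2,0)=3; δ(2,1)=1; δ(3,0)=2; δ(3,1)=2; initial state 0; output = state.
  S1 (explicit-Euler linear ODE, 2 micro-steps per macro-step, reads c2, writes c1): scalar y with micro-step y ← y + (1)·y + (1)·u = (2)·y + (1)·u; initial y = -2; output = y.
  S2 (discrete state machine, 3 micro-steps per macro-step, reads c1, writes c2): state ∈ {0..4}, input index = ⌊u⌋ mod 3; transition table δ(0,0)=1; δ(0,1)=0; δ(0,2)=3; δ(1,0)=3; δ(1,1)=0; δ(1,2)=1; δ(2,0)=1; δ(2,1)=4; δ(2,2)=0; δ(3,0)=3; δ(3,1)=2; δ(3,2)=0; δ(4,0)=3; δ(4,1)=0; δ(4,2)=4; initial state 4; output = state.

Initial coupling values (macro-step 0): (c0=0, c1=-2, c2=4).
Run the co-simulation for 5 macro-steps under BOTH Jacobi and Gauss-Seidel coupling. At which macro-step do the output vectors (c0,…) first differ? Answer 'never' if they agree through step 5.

[Jacobi] macro 1: S0 reads c1=-2 → after 1×micro: 1; S1 reads c2=4 → after 2×micro: 4; S2 reads c1=-2 → after 3×micro: 0 ⇒ (c0=1, c1=4, c2=0)
[Jacobi] macro 2: S0 reads c1=4 → after 1×micro: 0; S1 reads c2=0 → after 2×micro: 16; S2 reads c1=4 → after 3×micro: 0 ⇒ (c0=0, c1=16, c2=0)
[Jacobi] macro 3: S0 reads c1=16 → after 1×micro: 1; S1 reads c2=0 → after 2×micro: 64; S2 reads c1=16 → after 3×micro: 0 ⇒ (c0=1, c1=64, c2=0)
[Jacobi] macro 4: S0 reads c1=64 → after 1×micro: 0; S1 reads c2=0 → after 2×micro: 256; S2 reads c1=64 → after 3×micro: 0 ⇒ (c0=0, c1=256, c2=0)
[Jacobi] macro 5: S0 reads c1=256 → after 1×micro: 1; S1 reads c2=0 → after 2×micro: 1024; S2 reads c1=256 → after 3×micro: 0 ⇒ (c0=1, c1=1024, c2=0)
[Gauss-Seidel] macro 1: S0 reads c1=-2 → after 1×micro: 1; S1 reads c2=4 → after 2×micro: 4; S2 reads c1=4 → after 3×micro: 0 ⇒ (c0=1, c1=4, c2=0)
[Gauss-Seidel] macro 2: S0 reads c1=4 → after 1×micro: 0; S1 reads c2=0 → after 2×micro: 16; S2 reads c1=16 → after 3×micro: 0 ⇒ (c0=0, c1=16, c2=0)
[Gauss-Seidel] macro 3: S0 reads c1=16 → after 1×micro: 1; S1 reads c2=0 → after 2×micro: 64; S2 reads c1=64 → after 3×micro: 0 ⇒ (c0=1, c1=64, c2=0)
[Gauss-Seidel] macro 4: S0 reads c1=64 → after 1×micro: 0; S1 reads c2=0 → after 2×micro: 256; S2 reads c1=256 → after 3×micro: 0 ⇒ (c0=0, c1=256, c2=0)
[Gauss-Seidel] macro 5: S0 reads c1=256 → after 1×micro: 1; S1 reads c2=0 → after 2×micro: 1024; S2 reads c1=1024 → after 3×micro: 0 ⇒ (c0=1, c1=1024, c2=0)

first divergence at macro-step: never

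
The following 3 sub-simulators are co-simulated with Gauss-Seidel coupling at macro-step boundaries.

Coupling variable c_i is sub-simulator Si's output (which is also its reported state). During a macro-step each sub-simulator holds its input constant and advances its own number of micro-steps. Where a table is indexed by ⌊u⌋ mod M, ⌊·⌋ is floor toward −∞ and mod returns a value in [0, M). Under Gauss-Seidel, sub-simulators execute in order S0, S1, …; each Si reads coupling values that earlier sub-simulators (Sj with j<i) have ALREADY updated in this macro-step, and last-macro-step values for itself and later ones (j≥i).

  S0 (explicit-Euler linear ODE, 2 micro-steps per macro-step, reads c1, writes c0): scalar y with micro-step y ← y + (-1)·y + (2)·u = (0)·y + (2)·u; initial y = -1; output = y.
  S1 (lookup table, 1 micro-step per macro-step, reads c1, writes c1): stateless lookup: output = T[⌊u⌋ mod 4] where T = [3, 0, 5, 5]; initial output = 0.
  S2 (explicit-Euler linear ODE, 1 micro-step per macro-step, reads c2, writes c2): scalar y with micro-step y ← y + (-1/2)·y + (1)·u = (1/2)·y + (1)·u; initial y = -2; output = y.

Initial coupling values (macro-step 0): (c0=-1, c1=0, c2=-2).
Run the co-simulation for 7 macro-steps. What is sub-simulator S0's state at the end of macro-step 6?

S0 state at macro-step 6 = 10

macro 1: S0 reads c1=0 → after 2×micro: 0; S1 reads c1=0 → after 1×micro: 3; S2 reads c2=-2 → after 1×micro: -3 ⇒ (c0=0, c1=3, c2=-3)
macro 2: S0 reads c1=3 → after 2×micro: 6; S1 reads c1=3 → after 1×micro: 5; S2 reads c2=-3 → after 1×micro: -9/2 ⇒ (c0=6, c1=5, c2=-9/2)
macro 3: S0 reads c1=5 → after 2×micro: 10; S1 reads c1=5 → after 1×micro: 0; S2 reads c2=-9/2 → after 1×micro: -27/4 ⇒ (c0=10, c1=0, c2=-27/4)
macro 4: S0 reads c1=0 → after 2×micro: 0; S1 reads c1=0 → after 1×micro: 3; S2 reads c2=-27/4 → after 1×micro: -81/8 ⇒ (c0=0, c1=3, c2=-81/8)
macro 5: S0 reads c1=3 → after 2×micro: 6; S1 reads c1=3 → after 1×micro: 5; S2 reads c2=-81/8 → after 1×micro: -243/16 ⇒ (c0=6, c1=5, c2=-243/16)
macro 6: S0 reads c1=5 → after 2×micro: 10; S1 reads c1=5 → after 1×micro: 0; S2 reads c2=-243/16 → after 1×micro: -729/32 ⇒ (c0=10, c1=0, c2=-729/32)
macro 7: S0 reads c1=0 → after 2×micro: 0; S1 reads c1=0 → after 1×micro: 3; S2 reads c2=-729/32 → after 1×micro: -2187/64 ⇒ (c0=0, c1=3, c2=-2187/64)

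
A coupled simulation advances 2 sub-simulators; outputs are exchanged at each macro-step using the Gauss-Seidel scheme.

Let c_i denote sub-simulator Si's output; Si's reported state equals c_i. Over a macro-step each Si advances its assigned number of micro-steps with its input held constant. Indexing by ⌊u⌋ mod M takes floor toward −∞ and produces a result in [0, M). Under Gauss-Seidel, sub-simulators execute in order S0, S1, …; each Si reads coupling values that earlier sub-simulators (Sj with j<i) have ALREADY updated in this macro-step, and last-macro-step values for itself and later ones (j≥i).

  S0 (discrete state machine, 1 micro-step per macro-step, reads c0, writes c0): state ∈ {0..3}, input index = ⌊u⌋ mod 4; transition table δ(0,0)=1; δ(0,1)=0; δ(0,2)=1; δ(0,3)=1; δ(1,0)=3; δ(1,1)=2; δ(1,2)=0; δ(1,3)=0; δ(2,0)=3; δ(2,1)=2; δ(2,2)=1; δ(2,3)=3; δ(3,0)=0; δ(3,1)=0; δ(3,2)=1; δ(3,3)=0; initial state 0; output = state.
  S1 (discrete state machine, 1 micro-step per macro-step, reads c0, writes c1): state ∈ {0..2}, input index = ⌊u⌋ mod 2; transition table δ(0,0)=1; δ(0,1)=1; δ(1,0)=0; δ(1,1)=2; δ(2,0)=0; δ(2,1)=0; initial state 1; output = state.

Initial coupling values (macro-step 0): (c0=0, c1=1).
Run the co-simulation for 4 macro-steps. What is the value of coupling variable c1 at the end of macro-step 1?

macro 1: S0 reads c0=0 → after 1×micro: 1; S1 reads c0=1 → after 1×micro: 2 ⇒ (c0=1, c1=2)
macro 2: S0 reads c0=1 → after 1×micro: 2; S1 reads c0=2 → after 1×micro: 0 ⇒ (c0=2, c1=0)
macro 3: S0 reads c0=2 → after 1×micro: 1; S1 reads c0=1 → after 1×micro: 1 ⇒ (c0=1, c1=1)
macro 4: S0 reads c0=1 → after 1×micro: 2; S1 reads c0=2 → after 1×micro: 0 ⇒ (c0=2, c1=0)

c1 at macro-step 1 = 2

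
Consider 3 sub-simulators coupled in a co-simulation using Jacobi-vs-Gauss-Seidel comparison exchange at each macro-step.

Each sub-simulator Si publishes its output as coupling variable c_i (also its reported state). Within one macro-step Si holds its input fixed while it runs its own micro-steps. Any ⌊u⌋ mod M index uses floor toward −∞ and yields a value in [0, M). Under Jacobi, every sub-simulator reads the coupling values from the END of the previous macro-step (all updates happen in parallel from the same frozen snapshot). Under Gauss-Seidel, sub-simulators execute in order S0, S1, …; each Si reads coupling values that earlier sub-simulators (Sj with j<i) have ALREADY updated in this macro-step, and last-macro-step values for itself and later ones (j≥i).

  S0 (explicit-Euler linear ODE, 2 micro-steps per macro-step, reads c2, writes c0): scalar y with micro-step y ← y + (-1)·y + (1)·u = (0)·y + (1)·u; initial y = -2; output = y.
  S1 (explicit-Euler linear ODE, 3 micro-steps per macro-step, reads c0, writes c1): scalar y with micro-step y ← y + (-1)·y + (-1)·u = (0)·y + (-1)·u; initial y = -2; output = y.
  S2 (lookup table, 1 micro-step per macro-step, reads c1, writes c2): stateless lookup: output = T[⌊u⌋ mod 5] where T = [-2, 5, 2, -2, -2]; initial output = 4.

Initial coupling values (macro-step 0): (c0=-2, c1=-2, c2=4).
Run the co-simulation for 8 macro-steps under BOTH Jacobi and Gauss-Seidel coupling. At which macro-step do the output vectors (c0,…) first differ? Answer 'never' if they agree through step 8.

first divergence at macro-step: 1

[Jacobi] macro 1: S0 reads c2=4 → after 2×micro: 4; S1 reads c0=-2 → after 3×micro: 2; S2 reads c1=-2 → after 1×micro: -2 ⇒ (c0=4, c1=2, c2=-2)
[Jacobi] macro 2: S0 reads c2=-2 → after 2×micro: -2; S1 reads c0=4 → after 3×micro: -4; S2 reads c1=2 → after 1×micro: 2 ⇒ (c0=-2, c1=-4, c2=2)
[Jacobi] macro 3: S0 reads c2=2 → after 2×micro: 2; S1 reads c0=-2 → after 3×micro: 2; S2 reads c1=-4 → after 1×micro: 5 ⇒ (c0=2, c1=2, c2=5)
[Jacobi] macro 4: S0 reads c2=5 → after 2×micro: 5; S1 reads c0=2 → after 3×micro: -2; S2 reads c1=2 → after 1×micro: 2 ⇒ (c0=5, c1=-2, c2=2)
[Jacobi] macro 5: S0 reads c2=2 → after 2×micro: 2; S1 reads c0=5 → after 3×micro: -5; S2 reads c1=-2 → after 1×micro: -2 ⇒ (c0=2, c1=-5, c2=-2)
[Jacobi] macro 6: S0 reads c2=-2 → after 2×micro: -2; S1 reads c0=2 → after 3×micro: -2; S2 reads c1=-5 → after 1×micro: -2 ⇒ (c0=-2, c1=-2, c2=-2)
[Jacobi] macro 7: S0 reads c2=-2 → after 2×micro: -2; S1 reads c0=-2 → after 3×micro: 2; S2 reads c1=-2 → after 1×micro: -2 ⇒ (c0=-2, c1=2, c2=-2)
[Jacobi] macro 8: S0 reads c2=-2 → after 2×micro: -2; S1 reads c0=-2 → after 3×micro: 2; S2 reads c1=2 → after 1×micro: 2 ⇒ (c0=-2, c1=2, c2=2)
[Gauss-Seidel] macro 1: S0 reads c2=4 → after 2×micro: 4; S1 reads c0=4 → after 3×micro: -4; S2 reads c1=-4 → after 1×micro: 5 ⇒ (c0=4, c1=-4, c2=5)
[Gauss-Seidel] macro 2: S0 reads c2=5 → after 2×micro: 5; S1 reads c0=5 → after 3×micro: -5; S2 reads c1=-5 → after 1×micro: -2 ⇒ (c0=5, c1=-5, c2=-2)
[Gauss-Seidel] macro 3: S0 reads c2=-2 → after 2×micro: -2; S1 reads c0=-2 → after 3×micro: 2; S2 reads c1=2 → after 1×micro: 2 ⇒ (c0=-2, c1=2, c2=2)
[Gauss-Seidel] macro 4: S0 reads c2=2 → after 2×micro: 2; S1 reads c0=2 → after 3×micro: -2; S2 reads c1=-2 → after 1×micro: -2 ⇒ (c0=2, c1=-2, c2=-2)
[Gauss-Seidel] macro 5: S0 reads c2=-2 → after 2×micro: -2; S1 reads c0=-2 → after 3×micro: 2; S2 reads c1=2 → after 1×micro: 2 ⇒ (c0=-2, c1=2, c2=2)
[Gauss-Seidel] macro 6: S0 reads c2=2 → after 2×micro: 2; S1 reads c0=2 → after 3×micro: -2; S2 reads c1=-2 → after 1×micro: -2 ⇒ (c0=2, c1=-2, c2=-2)
[Gauss-Seidel] macro 7: S0 reads c2=-2 → after 2×micro: -2; S1 reads c0=-2 → after 3×micro: 2; S2 reads c1=2 → after 1×micro: 2 ⇒ (c0=-2, c1=2, c2=2)
[Gauss-Seidel] macro 8: S0 reads c2=2 → after 2×micro: 2; S1 reads c0=2 → after 3×micro: -2; S2 reads c1=-2 → after 1×micro: -2 ⇒ (c0=2, c1=-2, c2=-2)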